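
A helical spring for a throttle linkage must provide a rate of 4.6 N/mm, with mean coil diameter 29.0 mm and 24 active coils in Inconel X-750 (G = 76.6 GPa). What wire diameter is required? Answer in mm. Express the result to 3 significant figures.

4.10 mm

d = (8D³N_a·k / G)^(1/4) = (8·29.0³·24·4.6 / (76.6×10³))^0.25
  = (281.21)^0.25 = 4.0950 mm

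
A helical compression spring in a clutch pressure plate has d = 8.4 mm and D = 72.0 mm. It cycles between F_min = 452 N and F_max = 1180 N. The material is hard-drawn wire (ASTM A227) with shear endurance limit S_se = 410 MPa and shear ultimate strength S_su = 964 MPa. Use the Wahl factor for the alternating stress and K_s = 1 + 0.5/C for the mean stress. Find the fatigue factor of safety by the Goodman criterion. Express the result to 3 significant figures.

1.67

C = D/d = 72.0/8.4 = 8.5714; K_W = (4C−1)/(4C−4)+0.615/C = 1.1708; K_s = 1+0.5/C = 1.0583
F_a = (F_max−F_min)/2 = 364 N; F_m = (F_max+F_min)/2 = 816 N
τ_a = K_W·8F_aD/(πd³) = 1.1708 × 112.6 = 131.83 MPa
τ_m = K_s·8F_mD/(πd³) = 1.0583 × 252.42 = 267.15 MPa
Goodman: 1/n_f = τ_a/S_se + τ_m/S_su = 131.83/410 + 267.15/964 = 0.32154 + 0.27712 = 0.59866
n_f = 1/0.59866 = 1.67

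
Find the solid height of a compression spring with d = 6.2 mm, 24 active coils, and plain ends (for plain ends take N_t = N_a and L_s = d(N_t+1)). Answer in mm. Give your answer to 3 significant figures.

plain ends: N_t = N_a = 24
L_s = d·(N_t+1) = 6.2 × 25 = 155 mm

155 mm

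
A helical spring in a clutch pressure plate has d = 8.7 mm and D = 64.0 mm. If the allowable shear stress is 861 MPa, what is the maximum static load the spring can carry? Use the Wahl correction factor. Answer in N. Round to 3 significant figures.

C = D/d = 64.0/8.7 = 7.3563
K_W = (4C−1)/(4C−4) + 0.615/C = 28.425/25.425 + 0.0836 = 1.2016
τ_max = K·8FD/(πd³) → F_max = τ_allow·πd³/(8DK)
F_max = 861·π·8.7³/(8·64.0·1.2016) = 1.7812e+06/615.22 = 2895.2 N

2900 N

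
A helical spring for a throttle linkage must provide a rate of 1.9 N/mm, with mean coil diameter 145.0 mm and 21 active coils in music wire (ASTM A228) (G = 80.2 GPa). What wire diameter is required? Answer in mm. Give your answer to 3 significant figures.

d = (8D³N_a·k / G)^(1/4) = (8·145.0³·21·1.9 / (80.2×10³))^0.25
  = (12134)^0.25 = 10.4954 mm

10.5 mm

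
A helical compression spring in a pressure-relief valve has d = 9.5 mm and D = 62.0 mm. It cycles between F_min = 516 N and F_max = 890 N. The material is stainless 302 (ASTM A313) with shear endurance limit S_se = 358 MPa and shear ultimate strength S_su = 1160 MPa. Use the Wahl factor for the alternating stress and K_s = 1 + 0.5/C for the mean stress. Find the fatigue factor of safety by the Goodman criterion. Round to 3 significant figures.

C = D/d = 62.0/9.5 = 6.5263; K_W = (4C−1)/(4C−4)+0.615/C = 1.2299; K_s = 1+0.5/C = 1.0766
F_a = (F_max−F_min)/2 = 187 N; F_m = (F_max+F_min)/2 = 703 N
τ_a = K_W·8F_aD/(πd³) = 1.2299 × 34.435 = 42.354 MPa
τ_m = K_s·8F_mD/(πd³) = 1.0766 × 129.45 = 139.37 MPa
Goodman: 1/n_f = τ_a/S_se + τ_m/S_su = 42.354/358 + 139.37/1160 = 0.11831 + 0.12015 = 0.23845
n_f = 1/0.23845 = 4.194

4.19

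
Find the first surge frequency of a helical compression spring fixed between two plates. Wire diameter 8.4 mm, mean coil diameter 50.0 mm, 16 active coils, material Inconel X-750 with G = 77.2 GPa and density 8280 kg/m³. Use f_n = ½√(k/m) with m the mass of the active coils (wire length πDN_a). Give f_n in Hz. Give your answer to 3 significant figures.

k = Gd⁴/(8D³N_a) = (77.2×10³)(8.4⁴)/(8·50.0³·16) = 24.022 N/mm = 24022 N/m
Wire length L = πDN_a = π·50.0·16 = 2513.3 mm
m = ρ·(πd²/4)·L = 8280 × 55.418×10⁻⁶ m² × 2.5133 m = 1.1532 kg
f_n = ½√(k/m) = 0.5·√(24022/1.1532) = 0.5·√(20830) = 72.164 Hz

72.2 Hz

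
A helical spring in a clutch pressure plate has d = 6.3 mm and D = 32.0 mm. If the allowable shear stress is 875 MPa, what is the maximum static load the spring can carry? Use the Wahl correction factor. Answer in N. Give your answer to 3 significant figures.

C = D/d = 32.0/6.3 = 5.0794
K_W = (4C−1)/(4C−4) + 0.615/C = 19.317/16.317 + 0.1211 = 1.3049
τ_max = K·8FD/(πd³) → F_max = τ_allow·πd³/(8DK)
F_max = 875·π·6.3³/(8·32.0·1.3049) = 6.8735e+05/334.06 = 2057.6 N

2060 N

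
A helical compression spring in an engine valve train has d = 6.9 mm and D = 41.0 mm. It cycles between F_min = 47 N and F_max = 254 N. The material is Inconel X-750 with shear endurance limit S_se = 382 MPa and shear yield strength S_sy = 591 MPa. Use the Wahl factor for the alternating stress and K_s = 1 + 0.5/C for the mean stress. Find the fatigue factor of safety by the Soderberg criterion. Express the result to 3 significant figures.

5.11

C = D/d = 41.0/6.9 = 5.9420; K_W = (4C−1)/(4C−4)+0.615/C = 1.2553; K_s = 1+0.5/C = 1.0841
F_a = (F_max−F_min)/2 = 103.5 N; F_m = (F_max+F_min)/2 = 150.5 N
τ_a = K_W·8F_aD/(πd³) = 1.2553 × 32.894 = 41.291 MPa
τ_m = K_s·8F_mD/(πd³) = 1.0841 × 47.831 = 51.856 MPa
Soderberg: 1/n_f = τ_a/S_se + τ_m/S_sy = 41.291/382 + 51.856/591 = 0.10809 + 0.08774 = 0.19583
n_f = 1/0.19583 = 5.106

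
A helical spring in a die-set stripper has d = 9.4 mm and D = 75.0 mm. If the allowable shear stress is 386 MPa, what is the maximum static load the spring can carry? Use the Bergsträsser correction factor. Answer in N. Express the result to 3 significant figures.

C = D/d = 75.0/9.4 = 7.9787
K_B = (4C+2)/(4C−3) = 33.915/28.915 = 1.1729
τ_max = K·8FD/(πd³) → F_max = τ_allow·πd³/(8DK)
F_max = 386·π·9.4³/(8·75.0·1.1729) = 1.0072e+06/703.75 = 1431.2 N

1430 N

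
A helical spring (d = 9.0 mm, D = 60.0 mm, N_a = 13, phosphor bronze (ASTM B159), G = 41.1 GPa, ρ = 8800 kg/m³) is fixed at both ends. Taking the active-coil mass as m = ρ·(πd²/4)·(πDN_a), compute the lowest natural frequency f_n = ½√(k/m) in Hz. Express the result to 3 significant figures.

46.8 Hz

k = Gd⁴/(8D³N_a) = (41.1×10³)(9.0⁴)/(8·60.0³·13) = 12.004 N/mm = 12004 N/m
Wire length L = πDN_a = π·60.0·13 = 2450.4 mm
m = ρ·(πd²/4)·L = 8800 × 63.617×10⁻⁶ m² × 2.4504 m = 1.3718 kg
f_n = ½√(k/m) = 0.5·√(12004/1.3718) = 0.5·√(8750.3) = 46.772 Hz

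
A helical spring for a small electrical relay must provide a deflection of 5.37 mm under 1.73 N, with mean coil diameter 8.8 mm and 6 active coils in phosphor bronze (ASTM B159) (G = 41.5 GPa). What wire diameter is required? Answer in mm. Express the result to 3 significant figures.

0.710 mm

Required rate k = F/δ = 1.73/5.37 = 0.32216 N/mm
d = (8D³N_a·k / G)^(1/4) = (8·8.8³·6·0.32216 / (41.5×10³))^0.25
  = (0.25393)^0.25 = 0.7099 mm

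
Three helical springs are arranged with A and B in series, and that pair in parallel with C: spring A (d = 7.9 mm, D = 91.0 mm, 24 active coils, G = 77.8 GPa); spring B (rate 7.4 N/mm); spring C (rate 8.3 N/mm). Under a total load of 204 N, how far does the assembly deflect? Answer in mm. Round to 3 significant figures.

k_A = Gd⁴/(8D³N_a) = (77.8×10³)(7.9⁴)/(8·91.0³·24) = 2.0944 N/mm
Springs A,B series: k_AB = 1/(1/2.0944+1/7.4) = 1.6324 N/mm; parallel with C: k_eq = 1.6324+8.3 = 9.9324 N/mm
δ = F/k_eq = 204/9.9324 = 20.539 mm

20.5 mm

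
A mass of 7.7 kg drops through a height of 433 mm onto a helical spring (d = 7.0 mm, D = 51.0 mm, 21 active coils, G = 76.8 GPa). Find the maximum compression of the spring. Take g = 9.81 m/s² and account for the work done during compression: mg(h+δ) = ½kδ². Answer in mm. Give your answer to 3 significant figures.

k = Gd⁴/(8D³N_a) = (76.8×10³)(7.0⁴)/(8·51.0³·21) = 8.2743 N/mm
W = mg = 7.7 × 9.81 = 75.537 N
½kδ² − Wδ − Wh = 0 → δ = (W + √(W² + 2kWh))/k
δ = (75.537 + √(5705.8 + 541267))/8.2743 = (75.537 + 739.58)/8.2743 = 98.511 mm

98.5 mm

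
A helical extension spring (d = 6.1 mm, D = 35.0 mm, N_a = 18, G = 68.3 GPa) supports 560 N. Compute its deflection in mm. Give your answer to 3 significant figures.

k = Gd⁴/(8D³N_a) = (68.3×10³)(6.1⁴)/(8·35.0³·18) = 15.317 N/mm
δ = F/k = 560 / 15.317 = 36.561 mm

36.6 mm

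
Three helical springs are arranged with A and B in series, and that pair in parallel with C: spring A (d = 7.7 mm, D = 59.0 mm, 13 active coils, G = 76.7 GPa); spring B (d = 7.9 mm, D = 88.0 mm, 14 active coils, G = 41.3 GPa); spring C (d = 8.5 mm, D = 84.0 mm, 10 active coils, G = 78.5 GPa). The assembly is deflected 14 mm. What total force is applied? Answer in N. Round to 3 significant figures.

k_A = Gd⁴/(8D³N_a) = (76.7×10³)(7.7⁴)/(8·59.0³·13) = 12.623 N/mm
k_B = Gd⁴/(8D³N_a) = (41.3×10³)(7.9⁴)/(8·88.0³·14) = 2.1076 N/mm
k_C = Gd⁴/(8D³N_a) = (78.5×10³)(8.5⁴)/(8·84.0³·10) = 8.6421 N/mm
Springs A,B series: k_AB = 1/(1/12.623+1/2.1076) = 1.8061 N/mm; parallel with C: k_eq = 1.8061+8.6421 = 10.448 N/mm
F = k_eq·δ = 10.448·14 = 146.27 N

146 N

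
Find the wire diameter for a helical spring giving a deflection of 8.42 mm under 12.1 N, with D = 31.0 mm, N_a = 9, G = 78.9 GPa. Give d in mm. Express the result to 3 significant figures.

2.50 mm

Required rate k = F/δ = 12.1/8.42 = 1.4371 N/mm
d = (8D³N_a·k / G)^(1/4) = (8·31.0³·9·1.4371 / (78.9×10³))^0.25
  = (39.067)^0.25 = 2.5001 mm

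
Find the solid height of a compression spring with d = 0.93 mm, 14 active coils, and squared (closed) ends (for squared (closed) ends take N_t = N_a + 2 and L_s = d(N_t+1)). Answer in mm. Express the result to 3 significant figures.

15.8 mm

squared (closed) ends: N_t = N_a + 2 = 14 + 2 = 16
L_s = d·(N_t+1) = 0.93 × 17 = 15.81 mm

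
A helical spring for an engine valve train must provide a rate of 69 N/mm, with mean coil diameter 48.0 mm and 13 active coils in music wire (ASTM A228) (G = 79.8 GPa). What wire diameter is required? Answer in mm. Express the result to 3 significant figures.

d = (8D³N_a·k / G)^(1/4) = (8·48.0³·13·69 / (79.8×10³))^0.25
  = (9945)^0.25 = 9.9862 mm

9.99 mm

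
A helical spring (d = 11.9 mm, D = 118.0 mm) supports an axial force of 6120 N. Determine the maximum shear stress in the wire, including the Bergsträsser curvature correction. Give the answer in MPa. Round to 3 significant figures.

1240 MPa

Spring index C = D/d = 118.0/11.9 = 9.9160
K_B = (4C+2)/(4C−3) = 41.664/36.664 = 1.1364
τ₀ = 8FD/(πd³) = 8·6120·118.0/(π·11.9³) = 5.77728e+06/5294.1 = 1091.3 MPa
τ_max = K·τ₀ = 1.1364 × 1091.3 = 1240.1 MPa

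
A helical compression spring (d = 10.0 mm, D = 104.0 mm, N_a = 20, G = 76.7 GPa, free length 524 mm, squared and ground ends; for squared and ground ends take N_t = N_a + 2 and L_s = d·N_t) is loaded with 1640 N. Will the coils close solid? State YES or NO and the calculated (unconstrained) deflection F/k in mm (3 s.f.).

k = Gd⁴/(8D³N_a) = (76.7×10³)(10.0⁴)/(8·104.0³·20) = 4.2616 N/mm
N_t = 22; L_s = 10.0·22 = 220 mm; δ_solid = L₀ − L_s = 524 − 220 = 304 mm
δ = F/k = 1640/4.2616 = 384.83 mm
δ ≥ δ_solid → spring goes solid

YES, δ = 385 mm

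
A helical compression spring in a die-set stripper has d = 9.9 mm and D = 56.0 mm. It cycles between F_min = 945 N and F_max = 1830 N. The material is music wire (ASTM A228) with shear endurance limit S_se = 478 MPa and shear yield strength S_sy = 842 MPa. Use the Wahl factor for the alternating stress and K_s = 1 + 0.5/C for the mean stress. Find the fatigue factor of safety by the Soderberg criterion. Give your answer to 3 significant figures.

2.29

C = D/d = 56.0/9.9 = 5.6566; K_W = (4C−1)/(4C−4)+0.615/C = 1.2698; K_s = 1+0.5/C = 1.0884
F_a = (F_max−F_min)/2 = 442.5 N; F_m = (F_max+F_min)/2 = 1387.5 N
τ_a = K_W·8F_aD/(πd³) = 1.2698 × 65.033 = 82.578 MPa
τ_m = K_s·8F_mD/(πd³) = 1.0884 × 203.92 = 221.94 MPa
Soderberg: 1/n_f = τ_a/S_se + τ_m/S_sy = 82.578/478 + 221.94/842 = 0.17276 + 0.26359 = 0.43635
n_f = 1/0.43635 = 2.292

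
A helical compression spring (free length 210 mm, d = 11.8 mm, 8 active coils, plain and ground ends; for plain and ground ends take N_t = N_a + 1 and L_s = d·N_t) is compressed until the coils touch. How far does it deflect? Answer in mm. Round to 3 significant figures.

104 mm

N_t = 9; L_s = 11.8·9 = 106.2 mm
δ_solid = L₀ − L_s = 210 − 106.2 = 103.8 mm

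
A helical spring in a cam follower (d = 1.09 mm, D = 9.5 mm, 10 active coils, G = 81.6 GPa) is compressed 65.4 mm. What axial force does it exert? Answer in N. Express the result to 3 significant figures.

k = Gd⁴/(8D³N_a) = (81.6×10³)(1.09⁴)/(8·9.5³·10) = 1.6793 N/mm
F = k·δ = 1.6793 × 65.4 = 109.83 N

110 N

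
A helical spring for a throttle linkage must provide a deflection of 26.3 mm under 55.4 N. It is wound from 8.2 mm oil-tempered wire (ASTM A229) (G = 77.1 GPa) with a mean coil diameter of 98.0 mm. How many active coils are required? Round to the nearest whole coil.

Required rate k = F/δ = 55.4/26.3 = 2.1065 N/mm
N_a = Gd⁴/(8D³k) = (77.1×10³ × 8.2⁴)/(8 × 98.0³ × 2.1065)
    = 3.48586e+08 / 1.58607e+07 = 21.98 → 22 coils

22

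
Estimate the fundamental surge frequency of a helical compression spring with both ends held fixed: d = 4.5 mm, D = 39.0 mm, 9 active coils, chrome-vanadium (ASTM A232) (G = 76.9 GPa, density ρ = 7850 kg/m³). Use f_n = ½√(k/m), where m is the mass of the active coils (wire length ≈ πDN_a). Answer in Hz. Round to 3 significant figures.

k = Gd⁴/(8D³N_a) = (76.9×10³)(4.5⁴)/(8·39.0³·9) = 7.3833 N/mm = 7383.3 N/m
Wire length L = πDN_a = π·39.0·9 = 1102.7 mm
m = ρ·(πd²/4)·L = 7850 × 15.904×10⁻⁶ m² × 1.1027 m = 0.13767 kg
f_n = ½√(k/m) = 0.5·√(7383.3/0.13767) = 0.5·√(53630) = 115.79 Hz

116 Hz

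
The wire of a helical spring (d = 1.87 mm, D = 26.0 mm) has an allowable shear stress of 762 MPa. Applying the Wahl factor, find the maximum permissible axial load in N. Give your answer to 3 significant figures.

C = D/d = 26.0/1.87 = 13.9037
K_W = (4C−1)/(4C−4) + 0.615/C = 54.615/51.615 + 0.0442 = 1.1024
τ_max = K·8FD/(πd³) → F_max = τ_allow·πd³/(8DK)
F_max = 762·π·1.87³/(8·26.0·1.1024) = 15654/229.29 = 68.272 N

68.3 N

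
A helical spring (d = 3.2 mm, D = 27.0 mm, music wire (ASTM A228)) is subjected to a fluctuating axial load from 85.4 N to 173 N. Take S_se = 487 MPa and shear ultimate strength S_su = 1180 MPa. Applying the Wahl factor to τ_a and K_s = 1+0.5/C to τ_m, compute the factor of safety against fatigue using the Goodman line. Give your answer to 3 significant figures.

C = D/d = 27.0/3.2 = 8.4375; K_W = (4C−1)/(4C−4)+0.615/C = 1.1737; K_s = 1+0.5/C = 1.0593
F_a = (F_max−F_min)/2 = 43.8 N; F_m = (F_max+F_min)/2 = 129.2 N
τ_a = K_W·8F_aD/(πd³) = 1.1737 × 91.903 = 107.87 MPa
τ_m = K_s·8F_mD/(πd³) = 1.0593 × 271.09 = 287.16 MPa
Goodman: 1/n_f = τ_a/S_se + τ_m/S_su = 107.87/487 + 287.16/1180 = 0.22150 + 0.24335 = 0.46485
n_f = 1/0.46485 = 2.151

2.15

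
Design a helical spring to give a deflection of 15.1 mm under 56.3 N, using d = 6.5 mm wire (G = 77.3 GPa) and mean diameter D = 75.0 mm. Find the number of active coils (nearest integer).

11

Required rate k = F/δ = 56.3/15.1 = 3.7285 N/mm
N_a = Gd⁴/(8D³k) = (77.3×10³ × 6.5⁴)/(8 × 75.0³ × 3.7285)
    = 1.37985e+08 / 1.25836e+07 = 10.97 → 11 coils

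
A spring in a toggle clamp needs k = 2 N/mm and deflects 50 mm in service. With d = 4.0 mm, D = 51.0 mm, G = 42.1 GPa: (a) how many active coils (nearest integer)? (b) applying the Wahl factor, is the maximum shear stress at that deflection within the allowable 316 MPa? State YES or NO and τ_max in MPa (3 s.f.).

N_a = Gd⁴/(8D³k) = (42.1×10³)(4.0⁴)/(8·51.0³·2) = 5.078 → N_a = 5
Actual rate k = Gd⁴/(8D³·5) = 2.0312 N/mm
Working load F = kδ = 2.0312·50 = 101.56 N
C = 51.0/4.0 = 12.7500; K_W = (4C−1)/(4C−4)+0.615/C = 1.1121
τ_max = K_W·8FD/(πd³) = 1.1121·206.09 = 229.18 MPa
τ_max ≤ 316 MPa → acceptable

(a) 5 coils; (b) YES, τ_max = 229 MPa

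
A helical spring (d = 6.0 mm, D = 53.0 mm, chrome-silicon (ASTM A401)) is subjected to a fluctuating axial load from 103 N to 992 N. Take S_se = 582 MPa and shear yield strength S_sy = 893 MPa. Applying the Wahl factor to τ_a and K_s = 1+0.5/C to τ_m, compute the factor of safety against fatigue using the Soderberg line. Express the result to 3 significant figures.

1.04

C = D/d = 53.0/6.0 = 8.8333; K_W = (4C−1)/(4C−4)+0.615/C = 1.1654; K_s = 1+0.5/C = 1.0566
F_a = (F_max−F_min)/2 = 444.5 N; F_m = (F_max+F_min)/2 = 547.5 N
τ_a = K_W·8F_aD/(πd³) = 1.1654 × 277.74 = 323.67 MPa
τ_m = K_s·8F_mD/(πd³) = 1.0566 × 342.09 = 361.46 MPa
Soderberg: 1/n_f = τ_a/S_se + τ_m/S_sy = 323.67/582 + 361.46/893 = 0.55613 + 0.40477 = 0.9609
n_f = 1/0.9609 = 1.041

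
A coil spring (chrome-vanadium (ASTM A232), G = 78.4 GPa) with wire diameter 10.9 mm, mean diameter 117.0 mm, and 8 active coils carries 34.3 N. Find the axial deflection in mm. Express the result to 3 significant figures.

k = Gd⁴/(8D³N_a) = (78.4×10³)(10.9⁴)/(8·117.0³·8) = 10.797 N/mm
δ = F/k = 34.3 / 10.797 = 3.1769 mm

3.18 mm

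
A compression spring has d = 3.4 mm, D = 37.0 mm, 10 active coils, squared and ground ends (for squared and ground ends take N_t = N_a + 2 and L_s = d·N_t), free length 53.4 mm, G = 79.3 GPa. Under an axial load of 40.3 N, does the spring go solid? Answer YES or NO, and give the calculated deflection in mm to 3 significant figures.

YES, δ = 15.4 mm

k = Gd⁴/(8D³N_a) = (79.3×10³)(3.4⁴)/(8·37.0³·10) = 2.6151 N/mm
N_t = 12; L_s = 3.4·12 = 40.8 mm; δ_solid = L₀ − L_s = 53.4 − 40.8 = 12.6 mm
δ = F/k = 40.3/2.6151 = 15.41 mm
δ ≥ δ_solid → spring goes solid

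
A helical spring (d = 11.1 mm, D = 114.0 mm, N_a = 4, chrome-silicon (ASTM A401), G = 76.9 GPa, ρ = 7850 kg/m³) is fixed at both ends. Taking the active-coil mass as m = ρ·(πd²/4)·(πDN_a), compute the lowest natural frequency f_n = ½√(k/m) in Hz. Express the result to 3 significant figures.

75.2 Hz

k = Gd⁴/(8D³N_a) = (76.9×10³)(11.1⁴)/(8·114.0³·4) = 24.624 N/mm = 24624 N/m
Wire length L = πDN_a = π·114.0·4 = 1432.6 mm
m = ρ·(πd²/4)·L = 7850 × 96.769×10⁻⁶ m² × 1.4326 m = 1.0882 kg
f_n = ½√(k/m) = 0.5·√(24624/1.0882) = 0.5·√(22627) = 75.212 Hz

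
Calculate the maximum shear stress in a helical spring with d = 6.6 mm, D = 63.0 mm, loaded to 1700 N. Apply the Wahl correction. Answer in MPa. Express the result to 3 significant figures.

1090 MPa

Spring index C = D/d = 63.0/6.6 = 9.5455
K_W = (4C−1)/(4C−4) + 0.615/C = 37.182/34.182 + 0.0644 = 1.1522
τ₀ = 8FD/(πd³) = 8·1700·63.0/(π·6.6³) = 856800/903.2 = 948.63 MPa
τ_max = K·τ₀ = 1.1522 × 948.63 = 1093 MPa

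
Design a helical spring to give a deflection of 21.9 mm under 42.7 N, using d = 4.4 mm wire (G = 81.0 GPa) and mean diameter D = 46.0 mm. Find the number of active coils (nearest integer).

Required rate k = F/δ = 42.7/21.9 = 1.9498 N/mm
N_a = Gd⁴/(8D³k) = (81.0×10³ × 4.4⁴)/(8 × 46.0³ × 1.9498)
    = 3.03596e+07 / 1.51826e+06 = 20 → 20 coils

20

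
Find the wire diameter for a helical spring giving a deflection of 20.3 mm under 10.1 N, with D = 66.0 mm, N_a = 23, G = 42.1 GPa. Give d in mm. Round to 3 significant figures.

Required rate k = F/δ = 10.1/20.3 = 0.49754 N/mm
d = (8D³N_a·k / G)^(1/4) = (8·66.0³·23·0.49754 / (42.1×10³))^0.25
  = (625.16)^0.25 = 5.0003 mm

5.00 mm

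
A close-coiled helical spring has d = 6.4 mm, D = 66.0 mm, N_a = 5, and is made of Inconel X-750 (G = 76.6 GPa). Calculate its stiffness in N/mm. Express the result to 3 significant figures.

k = Gd⁴/(8D³N_a) = (76.6×10³ × 6.4⁴) / (8 × 66.0³ × 5)
  = 1.28513e+08 / 1.14998e+07 = 11.175 N/mm

11.2 N/mm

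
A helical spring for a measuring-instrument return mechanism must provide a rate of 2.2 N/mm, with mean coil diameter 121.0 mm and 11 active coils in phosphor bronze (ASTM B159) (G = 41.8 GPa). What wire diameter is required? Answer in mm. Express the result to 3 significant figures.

9.52 mm

d = (8D³N_a·k / G)^(1/4) = (8·121.0³·11·2.2 / (41.8×10³))^0.25
  = (8205.1)^0.25 = 9.5175 mm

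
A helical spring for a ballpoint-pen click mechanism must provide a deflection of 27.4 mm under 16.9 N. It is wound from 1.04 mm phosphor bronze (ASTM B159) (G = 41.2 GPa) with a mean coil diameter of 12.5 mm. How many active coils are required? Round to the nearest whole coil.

Required rate k = F/δ = 16.9/27.4 = 0.61679 N/mm
N_a = Gd⁴/(8D³k) = (41.2×10³ × 1.04⁴)/(8 × 12.5³ × 0.61679)
    = 48198.2 / 9637.32 = 5.001 → 5 coils

5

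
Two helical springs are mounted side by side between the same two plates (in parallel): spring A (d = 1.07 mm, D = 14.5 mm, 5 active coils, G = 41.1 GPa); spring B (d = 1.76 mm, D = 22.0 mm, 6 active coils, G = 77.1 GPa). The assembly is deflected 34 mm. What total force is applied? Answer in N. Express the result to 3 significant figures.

64.2 N

k_A = Gd⁴/(8D³N_a) = (41.1×10³)(1.07⁴)/(8·14.5³·5) = 0.44179 N/mm
k_B = Gd⁴/(8D³N_a) = (77.1×10³)(1.76⁴)/(8·22.0³·6) = 1.4474 N/mm
Parallel: k_eq = 0.44179 + 1.4474 = 1.8892 N/mm
F = k_eq·δ = 1.8892·34 = 64.233 N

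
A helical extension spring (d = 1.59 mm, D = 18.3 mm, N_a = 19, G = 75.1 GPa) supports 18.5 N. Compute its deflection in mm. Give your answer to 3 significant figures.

35.9 mm

k = Gd⁴/(8D³N_a) = (75.1×10³)(1.59⁴)/(8·18.3³·19) = 0.51527 N/mm
δ = F/k = 18.5 / 0.51527 = 35.904 mm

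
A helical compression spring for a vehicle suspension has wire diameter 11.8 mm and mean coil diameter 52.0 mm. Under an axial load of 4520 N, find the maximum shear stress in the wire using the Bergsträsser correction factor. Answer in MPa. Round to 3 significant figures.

489 MPa

Spring index C = D/d = 52.0/11.8 = 4.4068
K_B = (4C+2)/(4C−3) = 19.627/14.627 = 1.3418
τ₀ = 8FD/(πd³) = 8·4520·52.0/(π·11.8³) = 1.88032e+06/5161.7 = 364.28 MPa
τ_max = K·τ₀ = 1.3418 × 364.28 = 488.8 MPa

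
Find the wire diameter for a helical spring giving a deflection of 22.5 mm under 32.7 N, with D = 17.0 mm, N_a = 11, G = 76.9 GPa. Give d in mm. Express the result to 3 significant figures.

Required rate k = F/δ = 32.7/22.5 = 1.4533 N/mm
d = (8D³N_a·k / G)^(1/4) = (8·17.0³·11·1.4533 / (76.9×10³))^0.25
  = (8.1709)^0.25 = 1.6907 mm

1.69 mm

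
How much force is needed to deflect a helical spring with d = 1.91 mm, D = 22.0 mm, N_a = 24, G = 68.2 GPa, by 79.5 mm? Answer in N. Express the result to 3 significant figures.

k = Gd⁴/(8D³N_a) = (68.2×10³)(1.91⁴)/(8·22.0³·24) = 0.44396 N/mm
F = k·δ = 0.44396 × 79.5 = 35.295 N

35.3 N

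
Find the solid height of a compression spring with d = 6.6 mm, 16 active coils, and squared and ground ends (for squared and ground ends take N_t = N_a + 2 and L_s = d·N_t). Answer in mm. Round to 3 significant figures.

squared and ground ends: N_t = N_a + 2 = 16 + 2 = 18
L_s = d·N_t = 6.6 × 18 = 118.8 mm

119 mm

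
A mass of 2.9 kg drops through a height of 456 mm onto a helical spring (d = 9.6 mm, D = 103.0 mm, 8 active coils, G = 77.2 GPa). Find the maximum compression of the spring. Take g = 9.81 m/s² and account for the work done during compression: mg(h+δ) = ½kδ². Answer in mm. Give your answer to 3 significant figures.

k = Gd⁴/(8D³N_a) = (77.2×10³)(9.6⁴)/(8·103.0³·8) = 9.3758 N/mm
W = mg = 2.9 × 9.81 = 28.449 N
½kδ² − Wδ − Wh = 0 → δ = (W + √(W² + 2kWh))/k
δ = (28.449 + √(809.35 + 243261))/9.3758 = (28.449 + 494.03)/9.3758 = 55.727 mm

55.7 mm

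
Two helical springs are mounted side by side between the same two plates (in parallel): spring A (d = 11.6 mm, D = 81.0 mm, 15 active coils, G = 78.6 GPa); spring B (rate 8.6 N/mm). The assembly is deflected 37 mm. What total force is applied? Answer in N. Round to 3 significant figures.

1140 N

k_A = Gd⁴/(8D³N_a) = (78.6×10³)(11.6⁴)/(8·81.0³·15) = 22.316 N/mm
Parallel: k_eq = 22.316 + 8.6 = 30.916 N/mm
F = k_eq·δ = 30.916·37 = 1143.9 N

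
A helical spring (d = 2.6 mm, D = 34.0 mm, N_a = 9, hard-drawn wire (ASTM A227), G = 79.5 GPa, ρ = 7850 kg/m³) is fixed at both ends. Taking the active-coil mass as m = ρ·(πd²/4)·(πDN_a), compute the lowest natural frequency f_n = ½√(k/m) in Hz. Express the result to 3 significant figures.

89.5 Hz

k = Gd⁴/(8D³N_a) = (79.5×10³)(2.6⁴)/(8·34.0³·9) = 1.2838 N/mm = 1283.8 N/m
Wire length L = πDN_a = π·34.0·9 = 961.33 mm
m = ρ·(πd²/4)·L = 7850 × 5.3093×10⁻⁶ m² × 0.96133 m = 0.040066 kg
f_n = ½√(k/m) = 0.5·√(1283.8/0.040066) = 0.5·√(32042) = 89.501 Hz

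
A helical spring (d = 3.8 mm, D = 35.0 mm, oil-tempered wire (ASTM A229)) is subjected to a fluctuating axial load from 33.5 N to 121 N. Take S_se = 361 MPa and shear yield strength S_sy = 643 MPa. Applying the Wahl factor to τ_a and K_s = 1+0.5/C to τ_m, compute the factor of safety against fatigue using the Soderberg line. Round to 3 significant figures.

C = D/d = 35.0/3.8 = 9.2105; K_W = (4C−1)/(4C−4)+0.615/C = 1.1581; K_s = 1+0.5/C = 1.0543
F_a = (F_max−F_min)/2 = 43.75 N; F_m = (F_max+F_min)/2 = 77.25 N
τ_a = K_W·8F_aD/(πd³) = 1.1581 × 71.062 = 82.298 MPa
τ_m = K_s·8F_mD/(πd³) = 1.0543 × 125.47 = 132.29 MPa
Soderberg: 1/n_f = τ_a/S_se + τ_m/S_sy = 82.298/361 + 132.29/643 = 0.22797 + 0.20573 = 0.4337
n_f = 1/0.4337 = 2.306

2.31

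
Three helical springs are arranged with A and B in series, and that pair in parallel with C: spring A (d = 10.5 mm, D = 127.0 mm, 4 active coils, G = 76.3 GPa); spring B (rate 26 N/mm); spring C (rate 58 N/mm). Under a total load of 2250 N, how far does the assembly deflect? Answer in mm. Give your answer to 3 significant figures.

33.5 mm

k_A = Gd⁴/(8D³N_a) = (76.3×10³)(10.5⁴)/(8·127.0³·4) = 14.149 N/mm
Springs A,B series: k_AB = 1/(1/14.149+1/26) = 9.1626 N/mm; parallel with C: k_eq = 9.1626+58 = 67.163 N/mm
δ = F/k_eq = 2250/67.163 = 33.501 mm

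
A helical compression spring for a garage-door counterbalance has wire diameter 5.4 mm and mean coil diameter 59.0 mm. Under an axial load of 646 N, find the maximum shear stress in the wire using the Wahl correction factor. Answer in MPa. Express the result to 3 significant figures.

698 MPa

Spring index C = D/d = 59.0/5.4 = 10.9259
K_W = (4C−1)/(4C−4) + 0.615/C = 42.704/39.704 + 0.0563 = 1.1318
τ₀ = 8FD/(πd³) = 8·646·59.0/(π·5.4³) = 304912/494.69 = 616.37 MPa
τ_max = K·τ₀ = 1.1318 × 616.37 = 697.64 MPa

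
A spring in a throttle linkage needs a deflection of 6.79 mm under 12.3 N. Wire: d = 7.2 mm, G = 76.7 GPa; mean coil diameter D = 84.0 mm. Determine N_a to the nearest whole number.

Required rate k = F/δ = 12.3/6.79 = 1.8115 N/mm
N_a = Gd⁴/(8D³k) = (76.7×10³ × 7.2⁴)/(8 × 84.0³ × 1.8115)
    = 2.06122e+08 / 8.58941e+06 = 24 → 24 coils

24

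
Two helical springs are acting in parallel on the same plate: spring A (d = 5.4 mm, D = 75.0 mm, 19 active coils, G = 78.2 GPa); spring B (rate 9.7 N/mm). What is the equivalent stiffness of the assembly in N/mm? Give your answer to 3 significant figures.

k_A = Gd⁴/(8D³N_a) = (78.2×10³)(5.4⁴)/(8·75.0³·19) = 1.0369 N/mm
Parallel: k_eq = 1.0369 + 9.7 = 10.737 N/mm

10.7 N/mm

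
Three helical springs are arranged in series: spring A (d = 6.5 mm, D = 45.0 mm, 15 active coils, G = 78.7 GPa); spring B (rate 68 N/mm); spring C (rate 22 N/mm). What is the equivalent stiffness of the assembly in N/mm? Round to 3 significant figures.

k_A = Gd⁴/(8D³N_a) = (78.7×10³)(6.5⁴)/(8·45.0³·15) = 12.847 N/mm
Series: 1/k_eq = 1/12.847 + 1/68 + 1/22 = 0.138; k_eq = 7.2465 N/mm

7.25 N/mm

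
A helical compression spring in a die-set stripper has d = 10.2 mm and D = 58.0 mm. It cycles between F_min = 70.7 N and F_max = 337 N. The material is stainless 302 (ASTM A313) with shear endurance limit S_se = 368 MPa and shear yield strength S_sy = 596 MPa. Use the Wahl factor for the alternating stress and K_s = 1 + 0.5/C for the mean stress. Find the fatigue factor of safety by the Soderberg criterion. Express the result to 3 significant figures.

C = D/d = 58.0/10.2 = 5.6863; K_W = (4C−1)/(4C−4)+0.615/C = 1.2682; K_s = 1+0.5/C = 1.0879
F_a = (F_max−F_min)/2 = 133.15 N; F_m = (F_max+F_min)/2 = 203.85 N
τ_a = K_W·8F_aD/(πd³) = 1.2682 × 18.531 = 23.501 MPa
τ_m = K_s·8F_mD/(πd³) = 1.0879 × 28.371 = 30.866 MPa
Soderberg: 1/n_f = τ_a/S_se + τ_m/S_sy = 23.501/368 + 30.866/596 = 0.06386 + 0.05179 = 0.11565
n_f = 1/0.11565 = 8.647

8.65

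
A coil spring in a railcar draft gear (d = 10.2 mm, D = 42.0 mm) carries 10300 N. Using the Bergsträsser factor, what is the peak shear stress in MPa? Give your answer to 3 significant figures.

Spring index C = D/d = 42.0/10.2 = 4.1176
K_B = (4C+2)/(4C−3) = 18.471/13.471 = 1.3712
τ₀ = 8FD/(πd³) = 8·10300·42.0/(π·10.2³) = 3.4608e+06/3333.9 = 1038.1 MPa
τ_max = K·τ₀ = 1.3712 × 1038.1 = 1423.4 MPa

1420 MPa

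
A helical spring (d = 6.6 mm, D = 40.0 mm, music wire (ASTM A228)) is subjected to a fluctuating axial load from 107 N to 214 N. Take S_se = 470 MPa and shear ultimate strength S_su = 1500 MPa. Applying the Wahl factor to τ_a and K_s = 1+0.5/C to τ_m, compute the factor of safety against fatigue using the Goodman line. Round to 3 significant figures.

10.9

C = D/d = 40.0/6.6 = 6.0606; K_W = (4C−1)/(4C−4)+0.615/C = 1.2497; K_s = 1+0.5/C = 1.0825
F_a = (F_max−F_min)/2 = 53.5 N; F_m = (F_max+F_min)/2 = 160.5 N
τ_a = K_W·8F_aD/(πd³) = 1.2497 × 18.955 = 23.688 MPa
τ_m = K_s·8F_mD/(πd³) = 1.0825 × 56.865 = 61.556 MPa
Goodman: 1/n_f = τ_a/S_se + τ_m/S_su = 23.688/470 + 61.556/1500 = 0.05040 + 0.04104 = 0.091436
n_f = 1/0.091436 = 10.94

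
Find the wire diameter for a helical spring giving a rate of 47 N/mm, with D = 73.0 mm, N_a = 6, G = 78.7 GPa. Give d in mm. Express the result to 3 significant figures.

d = (8D³N_a·k / G)^(1/4) = (8·73.0³·6·47 / (78.7×10³))^0.25
  = (11151)^0.25 = 10.2762 mm

10.3 mm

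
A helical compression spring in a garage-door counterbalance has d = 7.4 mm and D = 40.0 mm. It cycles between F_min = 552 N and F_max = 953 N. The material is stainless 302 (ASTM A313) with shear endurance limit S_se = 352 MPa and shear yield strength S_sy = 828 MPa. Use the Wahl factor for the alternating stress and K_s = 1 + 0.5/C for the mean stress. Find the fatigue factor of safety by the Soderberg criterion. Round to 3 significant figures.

2.31

C = D/d = 40.0/7.4 = 5.4054; K_W = (4C−1)/(4C−4)+0.615/C = 1.2840; K_s = 1+0.5/C = 1.0925
F_a = (F_max−F_min)/2 = 200.5 N; F_m = (F_max+F_min)/2 = 752.5 N
τ_a = K_W·8F_aD/(πd³) = 1.2840 × 50.399 = 64.713 MPa
τ_m = K_s·8F_mD/(πd³) = 1.0925 × 189.15 = 206.65 MPa
Soderberg: 1/n_f = τ_a/S_se + τ_m/S_sy = 64.713/352 + 206.65/828 = 0.18384 + 0.24958 = 0.43342
n_f = 1/0.43342 = 2.307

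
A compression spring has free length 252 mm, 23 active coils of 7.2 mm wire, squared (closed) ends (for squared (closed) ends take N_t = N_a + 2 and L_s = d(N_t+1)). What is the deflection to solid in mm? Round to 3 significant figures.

64.8 mm

N_t = 25; L_s = 7.2·26 = 187.2 mm
δ_solid = L₀ − L_s = 252 − 187.2 = 64.8 mm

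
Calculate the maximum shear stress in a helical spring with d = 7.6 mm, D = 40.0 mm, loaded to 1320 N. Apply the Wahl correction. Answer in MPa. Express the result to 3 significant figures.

396 MPa

Spring index C = D/d = 40.0/7.6 = 5.2632
K_W = (4C−1)/(4C−4) + 0.615/C = 20.053/17.053 + 0.1168 = 1.2928
τ₀ = 8FD/(πd³) = 8·1320·40.0/(π·7.6³) = 422400/1379.1 = 306.29 MPa
τ_max = K·τ₀ = 1.2928 × 306.29 = 395.96 MPa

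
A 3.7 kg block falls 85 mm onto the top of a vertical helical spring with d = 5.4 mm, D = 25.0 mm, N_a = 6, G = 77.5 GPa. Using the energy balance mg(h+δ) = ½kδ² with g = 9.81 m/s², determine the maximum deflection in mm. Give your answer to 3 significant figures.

8.80 mm

k = Gd⁴/(8D³N_a) = (77.5×10³)(5.4⁴)/(8·25.0³·6) = 87.865 N/mm
W = mg = 3.7 × 9.81 = 36.297 N
½kδ² − Wδ − Wh = 0 → δ = (W + √(W² + 2kWh))/k
δ = (36.297 + √(1317.5 + 542170))/87.865 = (36.297 + 737.22)/87.865 = 8.8034 mm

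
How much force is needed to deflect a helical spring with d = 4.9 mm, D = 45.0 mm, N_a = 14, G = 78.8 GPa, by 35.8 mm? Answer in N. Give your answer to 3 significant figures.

159 N

k = Gd⁴/(8D³N_a) = (78.8×10³)(4.9⁴)/(8·45.0³·14) = 4.451 N/mm
F = k·δ = 4.451 × 35.8 = 159.34 N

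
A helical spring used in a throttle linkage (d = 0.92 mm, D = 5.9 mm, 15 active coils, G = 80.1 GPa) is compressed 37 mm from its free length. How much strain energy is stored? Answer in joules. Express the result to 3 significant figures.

1.59 J

k = Gd⁴/(8D³N_a) = (80.1×10³)(0.92⁴)/(8·5.9³·15) = 2.3283 N/mm
U = ½kδ² = 0.5 × 2.3283 × 37² = 1593.7 N·mm = 1.5937 J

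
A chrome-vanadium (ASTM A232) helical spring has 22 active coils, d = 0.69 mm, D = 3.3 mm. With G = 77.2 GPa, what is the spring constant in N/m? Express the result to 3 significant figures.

2770 N/m

k = Gd⁴/(8D³N_a) = (77.2×10³ × 0.69⁴) / (8 × 3.3³ × 22)
  = 17499 / 6324.91 = 2.7667 N/mm = 2766.7 N/m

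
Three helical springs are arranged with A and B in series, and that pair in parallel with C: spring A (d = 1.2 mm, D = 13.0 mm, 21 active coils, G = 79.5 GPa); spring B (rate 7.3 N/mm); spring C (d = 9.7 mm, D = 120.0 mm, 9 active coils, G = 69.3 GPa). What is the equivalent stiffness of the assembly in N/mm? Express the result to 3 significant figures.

k_A = Gd⁴/(8D³N_a) = (79.5×10³)(1.2⁴)/(8·13.0³·21) = 0.44664 N/mm
k_C = Gd⁴/(8D³N_a) = (69.3×10³)(9.7⁴)/(8·120.0³·9) = 4.9311 N/mm
Springs A,B series: k_AB = 1/(1/0.44664+1/7.3) = 0.42088 N/mm; parallel with C: k_eq = 0.42088+4.9311 = 5.352 N/mm

5.35 N/mm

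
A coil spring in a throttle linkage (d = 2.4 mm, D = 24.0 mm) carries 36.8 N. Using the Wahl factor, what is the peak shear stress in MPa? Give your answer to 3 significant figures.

Spring index C = D/d = 24.0/2.4 = 10.0000
K_W = (4C−1)/(4C−4) + 0.615/C = 39.000/36.000 + 0.0615 = 1.1448
τ₀ = 8FD/(πd³) = 8·36.8·24.0/(π·2.4³) = 7065.6/43.429 = 162.69 MPa
τ_max = K·τ₀ = 1.1448 × 162.69 = 186.25 MPa

186 MPa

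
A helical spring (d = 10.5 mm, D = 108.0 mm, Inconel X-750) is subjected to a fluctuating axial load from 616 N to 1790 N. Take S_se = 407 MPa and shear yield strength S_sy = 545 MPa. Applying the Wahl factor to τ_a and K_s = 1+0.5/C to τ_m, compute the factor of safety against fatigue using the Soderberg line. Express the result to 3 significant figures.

C = D/d = 108.0/10.5 = 10.2857; K_W = (4C−1)/(4C−4)+0.615/C = 1.1406; K_s = 1+0.5/C = 1.0486
F_a = (F_max−F_min)/2 = 587 N; F_m = (F_max+F_min)/2 = 1203 N
τ_a = K_W·8F_aD/(πd³) = 1.1406 × 139.45 = 159.06 MPa
τ_m = K_s·8F_mD/(πd³) = 1.0486 × 285.8 = 299.69 MPa
Soderberg: 1/n_f = τ_a/S_se + τ_m/S_sy = 159.06/407 + 299.69/545 = 0.39080 + 0.54989 = 0.9407
n_f = 1/0.9407 = 1.063

1.06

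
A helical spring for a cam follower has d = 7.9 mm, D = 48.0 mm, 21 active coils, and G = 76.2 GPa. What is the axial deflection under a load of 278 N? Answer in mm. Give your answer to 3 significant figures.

k = Gd⁴/(8D³N_a) = (76.2×10³)(7.9⁴)/(8·48.0³·21) = 15.975 N/mm
δ = F/k = 278 / 15.975 = 17.403 mm

17.4 mm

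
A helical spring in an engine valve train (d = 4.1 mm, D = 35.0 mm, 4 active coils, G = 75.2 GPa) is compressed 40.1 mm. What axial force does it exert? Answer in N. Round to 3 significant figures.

621 N

k = Gd⁴/(8D³N_a) = (75.2×10³)(4.1⁴)/(8·35.0³·4) = 15.488 N/mm
F = k·δ = 15.488 × 40.1 = 621.07 N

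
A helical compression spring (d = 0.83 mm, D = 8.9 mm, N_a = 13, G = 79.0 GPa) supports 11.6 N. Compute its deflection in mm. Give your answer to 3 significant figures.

22.7 mm

k = Gd⁴/(8D³N_a) = (79.0×10³)(0.83⁴)/(8·8.9³·13) = 0.51137 N/mm
δ = F/k = 11.6 / 0.51137 = 22.684 mm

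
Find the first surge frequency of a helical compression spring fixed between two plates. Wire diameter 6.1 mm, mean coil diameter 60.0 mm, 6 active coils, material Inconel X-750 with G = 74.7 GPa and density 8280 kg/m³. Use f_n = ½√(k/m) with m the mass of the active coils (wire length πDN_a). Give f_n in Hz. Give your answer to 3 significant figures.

95.5 Hz

k = Gd⁴/(8D³N_a) = (74.7×10³)(6.1⁴)/(8·60.0³·6) = 9.9757 N/mm = 9975.7 N/m
Wire length L = πDN_a = π·60.0·6 = 1131 mm
m = ρ·(πd²/4)·L = 8280 × 29.225×10⁻⁶ m² × 1.131 m = 0.27367 kg
f_n = ½√(k/m) = 0.5·√(9975.7/0.27367) = 0.5·√(36451) = 95.461 Hz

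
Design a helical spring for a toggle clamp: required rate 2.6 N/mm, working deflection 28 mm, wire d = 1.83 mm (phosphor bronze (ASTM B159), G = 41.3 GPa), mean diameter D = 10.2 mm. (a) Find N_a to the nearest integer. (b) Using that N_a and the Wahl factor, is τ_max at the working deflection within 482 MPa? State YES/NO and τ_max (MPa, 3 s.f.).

N_a = Gd⁴/(8D³k) = (41.3×10³)(1.83⁴)/(8·10.2³·2.6) = 20.98 → N_a = 21
Actual rate k = Gd⁴/(8D³·21) = 2.598 N/mm
Working load F = kδ = 2.598·28 = 72.745 N
C = 10.2/1.83 = 5.5738; K_W = (4C−1)/(4C−4)+0.615/C = 1.2743
τ_max = K_W·8FD/(πd³) = 1.2743·308.31 = 392.89 MPa
τ_max ≤ 482 MPa → acceptable

(a) 21 coils; (b) YES, τ_max = 393 MPa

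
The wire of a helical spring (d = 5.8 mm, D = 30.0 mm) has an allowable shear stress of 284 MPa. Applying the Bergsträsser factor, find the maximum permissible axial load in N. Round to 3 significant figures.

565 N

C = D/d = 30.0/5.8 = 5.1724
K_B = (4C+2)/(4C−3) = 22.690/17.690 = 1.2827
τ_max = K·8FD/(πd³) → F_max = τ_allow·πd³/(8DK)
F_max = 284·π·5.8³/(8·30.0·1.2827) = 1.7408e+05/307.84 = 565.5 N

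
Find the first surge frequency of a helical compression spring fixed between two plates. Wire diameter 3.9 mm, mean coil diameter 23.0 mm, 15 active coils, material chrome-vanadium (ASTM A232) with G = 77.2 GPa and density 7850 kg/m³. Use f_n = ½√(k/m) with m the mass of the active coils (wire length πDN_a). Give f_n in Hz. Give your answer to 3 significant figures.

173 Hz

k = Gd⁴/(8D³N_a) = (77.2×10³)(3.9⁴)/(8·23.0³·15) = 12.232 N/mm = 12232 N/m
Wire length L = πDN_a = π·23.0·15 = 1083.8 mm
m = ρ·(πd²/4)·L = 7850 × 11.946×10⁻⁶ m² × 1.0838 m = 0.10164 kg
f_n = ½√(k/m) = 0.5·√(12232/0.10164) = 0.5·√(1.2035e+05) = 173.46 Hz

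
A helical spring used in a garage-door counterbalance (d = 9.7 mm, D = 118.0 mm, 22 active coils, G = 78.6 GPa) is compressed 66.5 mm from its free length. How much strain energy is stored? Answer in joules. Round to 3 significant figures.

k = Gd⁴/(8D³N_a) = (78.6×10³)(9.7⁴)/(8·118.0³·22) = 2.4063 N/mm
U = ½kδ² = 0.5 × 2.4063 × 66.5² = 5320.6 N·mm = 5.3206 J

5.32 J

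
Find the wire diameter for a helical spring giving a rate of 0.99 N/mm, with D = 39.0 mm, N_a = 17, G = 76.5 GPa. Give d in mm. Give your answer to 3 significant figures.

d = (8D³N_a·k / G)^(1/4) = (8·39.0³·17·0.99 / (76.5×10³))^0.25
  = (104.4)^0.25 = 3.1965 mm

3.20 mm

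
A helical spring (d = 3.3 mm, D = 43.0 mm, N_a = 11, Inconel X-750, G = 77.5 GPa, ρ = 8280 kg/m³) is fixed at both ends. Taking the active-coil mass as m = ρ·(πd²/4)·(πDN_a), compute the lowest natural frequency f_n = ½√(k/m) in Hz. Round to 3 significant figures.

55.9 Hz

k = Gd⁴/(8D³N_a) = (77.5×10³)(3.3⁴)/(8·43.0³·11) = 1.3136 N/mm = 1313.6 N/m
Wire length L = πDN_a = π·43.0·11 = 1486 mm
m = ρ·(πd²/4)·L = 8280 × 8.553×10⁻⁶ m² × 1.486 m = 0.10523 kg
f_n = ½√(k/m) = 0.5·√(1313.6/0.10523) = 0.5·√(12483) = 55.863 Hz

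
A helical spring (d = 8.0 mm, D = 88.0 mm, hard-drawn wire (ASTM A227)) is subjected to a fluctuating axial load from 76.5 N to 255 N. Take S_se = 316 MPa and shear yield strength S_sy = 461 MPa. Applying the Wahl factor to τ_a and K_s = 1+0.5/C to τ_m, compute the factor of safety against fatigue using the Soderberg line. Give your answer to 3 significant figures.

C = D/d = 88.0/8.0 = 11.0000; K_W = (4C−1)/(4C−4)+0.615/C = 1.1309; K_s = 1+0.5/C = 1.0455
F_a = (F_max−F_min)/2 = 89.25 N; F_m = (F_max+F_min)/2 = 165.75 N
τ_a = K_W·8F_aD/(πd³) = 1.1309 × 39.063 = 44.176 MPa
τ_m = K_s·8F_mD/(πd³) = 1.0455 × 72.545 = 75.842 MPa
Soderberg: 1/n_f = τ_a/S_se + τ_m/S_sy = 44.176/316 + 75.842/461 = 0.13980 + 0.16452 = 0.30432
n_f = 1/0.30432 = 3.286

3.29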